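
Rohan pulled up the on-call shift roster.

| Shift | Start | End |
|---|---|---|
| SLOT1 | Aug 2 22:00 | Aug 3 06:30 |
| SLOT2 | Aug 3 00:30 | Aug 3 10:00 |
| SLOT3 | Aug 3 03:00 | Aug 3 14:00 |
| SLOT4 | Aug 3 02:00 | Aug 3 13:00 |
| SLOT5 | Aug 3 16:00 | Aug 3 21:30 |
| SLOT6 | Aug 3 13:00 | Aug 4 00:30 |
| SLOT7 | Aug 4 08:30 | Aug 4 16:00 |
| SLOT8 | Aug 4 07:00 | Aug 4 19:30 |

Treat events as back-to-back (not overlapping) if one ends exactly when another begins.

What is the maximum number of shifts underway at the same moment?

4

Walk through starts and ends in time order (an end at T is processed before a start at T):
Aug 2 22:00 start SLOT1 → 1
Aug 3 00:30 start SLOT2 → 2
Aug 3 02:00 start SLOT4 → 3
Aug 3 03:00 start SLOT3 → 4
Aug 3 06:30 end SLOT1 → 3
Aug 3 10:00 end SLOT2 → 2
Aug 3 13:00 end SLOT4 → 1
Aug 3 13:00 start SLOT6 → 2
Aug 3 14:00 end SLOT3 → 1
Aug 3 16:00 start SLOT5 → 2
Aug 3 21:30 end SLOT5 → 1
Aug 4 00:30 end SLOT6 → 0
Aug 4 07:00 start SLOT8 → 1
Aug 4 08:30 start SLOT7 → 2
Aug 4 16:00 end SLOT7 → 1
Aug 4 19:30 end SLOT8 → 0
Peak is 4, at Aug 3 03:00 (SLOT1, SLOT2, SLOT3, SLOT4).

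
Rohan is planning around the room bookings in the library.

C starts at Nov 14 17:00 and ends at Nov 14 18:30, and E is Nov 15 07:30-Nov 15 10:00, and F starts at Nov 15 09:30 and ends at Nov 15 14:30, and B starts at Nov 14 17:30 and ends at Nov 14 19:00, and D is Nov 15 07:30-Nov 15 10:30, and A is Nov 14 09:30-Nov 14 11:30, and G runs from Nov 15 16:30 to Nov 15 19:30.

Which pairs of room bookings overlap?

Sorted by start: A, C, B, D, E, F, G.
C starts after A ends; A is clear from here.
B starts before C ends → C and B overlap.
D starts after C ends; C is clear from here.
D starts after B ends; B is clear from here.
E starts before D ends → D and E overlap.
F starts before D ends → D and F overlap.
G starts after D ends.
F starts before E ends → E and F overlap.
G starts after E ends.
G starts after F ends.

B & C, D & E, D & F, E & F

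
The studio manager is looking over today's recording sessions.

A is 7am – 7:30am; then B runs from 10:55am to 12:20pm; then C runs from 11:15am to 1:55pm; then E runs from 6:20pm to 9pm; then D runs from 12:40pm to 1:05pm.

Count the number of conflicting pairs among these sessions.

2

Sorted by start: A, B, C, D, E.
B starts after A ends, so A has no further overlaps.
C starts before B ends → B and C overlap.
D starts after B ends, so B has no further overlaps.
D starts before C ends → C and D overlap.
E starts after C ends.
E starts after D ends.
Overlapping pairs: B & C, C & D — 2 in total.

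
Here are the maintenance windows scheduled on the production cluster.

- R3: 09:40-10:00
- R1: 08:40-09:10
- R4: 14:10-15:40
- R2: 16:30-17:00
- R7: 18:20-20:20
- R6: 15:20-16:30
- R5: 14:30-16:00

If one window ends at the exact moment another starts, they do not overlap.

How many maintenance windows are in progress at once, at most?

Sort all start/end points and keep a running count:
08:40 start R1 → 1
09:10 end R1 → 0
09:40 start R3 → 1
10:00 end R3 → 0
14:10 start R4 → 1
14:30 start R5 → 2
15:20 start R6 → 3
15:40 end R4 → 2
16:00 end R5 → 1
16:30 end R6 → 0
16:30 start R2 → 1
17:00 end R2 → 0
18:20 start R7 → 1
20:20 end R7 → 0
Peak is 3, at 15:20 (R4, R5, R6).

3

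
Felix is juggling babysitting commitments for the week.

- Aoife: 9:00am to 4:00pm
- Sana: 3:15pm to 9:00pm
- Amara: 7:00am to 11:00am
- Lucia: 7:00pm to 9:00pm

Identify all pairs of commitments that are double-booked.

Sorted by start: Amara, Aoife, Sana, Lucia.
Aoife starts before Amara ends → Amara and Aoife overlap.
Sana starts after Amara ends, so nothing later overlaps Amara either.
Sana starts before Aoife ends → Aoife and Sana overlap.
Lucia starts after Aoife ends.
Lucia starts before Sana ends → Sana and Lucia overlap.

Amara & Aoife, Aoife & Sana, Lucia & Sana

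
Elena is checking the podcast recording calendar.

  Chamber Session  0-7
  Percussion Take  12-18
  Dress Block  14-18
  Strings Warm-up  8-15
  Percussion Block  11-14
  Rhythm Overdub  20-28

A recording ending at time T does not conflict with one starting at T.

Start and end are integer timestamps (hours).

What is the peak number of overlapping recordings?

Sweep the timeline, counting +1 at each start and −1 at each end (ends before starts at a tie):
0 start Chamber Session → 1
7 end Chamber Session → 0
8 start Strings Warm-up → 1
11 start Percussion Block → 2
12 start Percussion Take → 3
14 end Percussion Block → 2
14 start Dress Block → 3
15 end Strings Warm-up → 2
18 end Dress Block → 1
18 end Percussion Take → 0
20 start Rhythm Overdub → 1
28 end Rhythm Overdub → 0
Peak is 3, at 12 (Percussion Block, Percussion Take, Strings Warm-up).

3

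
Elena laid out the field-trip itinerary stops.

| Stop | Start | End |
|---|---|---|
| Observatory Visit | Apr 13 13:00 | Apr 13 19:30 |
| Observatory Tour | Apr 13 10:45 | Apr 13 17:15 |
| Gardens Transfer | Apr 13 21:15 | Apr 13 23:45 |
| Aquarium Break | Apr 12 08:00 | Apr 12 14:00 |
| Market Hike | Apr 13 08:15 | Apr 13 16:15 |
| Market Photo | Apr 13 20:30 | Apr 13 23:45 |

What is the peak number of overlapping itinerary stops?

3

Sort all start/end points and keep a running count:
Apr 12 08:00 start Aquarium Break → 1
Apr 12 14:00 end Aquarium Break → 0
Apr 13 08:15 start Market Hike → 1
Apr 13 10:45 start Observatory Tour → 2
Apr 13 13:00 start Observatory Visit → 3
Apr 13 16:15 end Market Hike → 2
Apr 13 17:15 end Observatory Tour → 1
Apr 13 19:30 end Observatory Visit → 0
Apr 13 20:30 start Market Photo → 1
Apr 13 21:15 start Gardens Transfer → 2
Apr 13 23:45 end Gardens Transfer → 1
Apr 13 23:45 end Market Photo → 0
Peak is 3, at Apr 13 13:00 (Market Hike, Observatory Tour, Observatory Visit).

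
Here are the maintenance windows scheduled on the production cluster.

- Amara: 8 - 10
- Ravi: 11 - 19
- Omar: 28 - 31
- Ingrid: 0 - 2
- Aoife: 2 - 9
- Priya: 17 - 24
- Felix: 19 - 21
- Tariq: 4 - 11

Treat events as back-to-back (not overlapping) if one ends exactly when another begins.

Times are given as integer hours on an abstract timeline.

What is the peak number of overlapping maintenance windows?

3

Sweep the timeline, counting +1 at each start and −1 at each end (ends before starts at a tie):
0 start Ingrid → 1
2 end Ingrid → 0
2 start Aoife → 1
4 start Tariq → 2
8 start Amara → 3
9 end Aoife → 2
10 end Amara → 1
11 end Tariq → 0
11 start Ravi → 1
17 start Priya → 2
19 end Ravi → 1
19 start Felix → 2
21 end Felix → 1
24 end Priya → 0
28 start Omar → 1
31 end Omar → 0
Peak is 3, at 8 (Amara, Aoife, Tariq).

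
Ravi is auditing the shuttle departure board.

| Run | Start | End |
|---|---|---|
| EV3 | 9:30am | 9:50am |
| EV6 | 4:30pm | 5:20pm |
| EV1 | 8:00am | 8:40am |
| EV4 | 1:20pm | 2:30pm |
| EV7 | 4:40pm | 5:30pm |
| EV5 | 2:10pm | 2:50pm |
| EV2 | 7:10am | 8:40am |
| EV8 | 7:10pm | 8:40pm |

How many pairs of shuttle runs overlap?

3

Sorted by start: EV2, EV1, EV3, EV4, EV5, EV6, EV7, EV8.
EV1 starts before EV2 ends → EV2 and EV1 overlap.
EV3 starts after EV2 ends — done with EV2.
EV3 starts after EV1 ends — done with EV1.
EV4 starts after EV3 ends — done with EV3.
EV5 starts before EV4 ends → EV4 and EV5 overlap.
EV6 starts after EV4 ends — done with EV4.
EV6 starts after EV5 ends — done with EV5.
EV7 starts before EV6 ends → EV6 and EV7 overlap.
EV8 starts after EV6 ends.
EV8 starts after EV7 ends.
Overlapping pairs: EV1 & EV2, EV4 & EV5, EV6 & EV7 — 3 in total.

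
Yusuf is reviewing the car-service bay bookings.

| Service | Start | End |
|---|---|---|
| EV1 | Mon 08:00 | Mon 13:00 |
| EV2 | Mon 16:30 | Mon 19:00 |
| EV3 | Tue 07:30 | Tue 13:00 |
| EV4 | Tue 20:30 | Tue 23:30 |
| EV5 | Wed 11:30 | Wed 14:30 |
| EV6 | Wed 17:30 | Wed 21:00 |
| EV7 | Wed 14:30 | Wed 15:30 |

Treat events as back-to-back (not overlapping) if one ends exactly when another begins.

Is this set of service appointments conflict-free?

Check each pair: they overlap iff neither finishes before the other starts.
Sorted by start: EV1, EV2, EV3, EV4, EV5, EV7, EV6.
EV2 starts after EV1 ends, so EV1 has no further overlaps.
EV3 starts after EV2 ends, so EV2 has no further overlaps.
EV4 starts after EV3 ends, so EV3 has no further overlaps.
EV5 starts after EV4 ends, so EV4 has no further overlaps.
EV7 starts exactly when EV5 ends (back-to-back, no overlap), so EV5 has no further overlaps.
EV6 starts after EV7 ends.
Every pair is clear; the schedule has no overlaps.

Yes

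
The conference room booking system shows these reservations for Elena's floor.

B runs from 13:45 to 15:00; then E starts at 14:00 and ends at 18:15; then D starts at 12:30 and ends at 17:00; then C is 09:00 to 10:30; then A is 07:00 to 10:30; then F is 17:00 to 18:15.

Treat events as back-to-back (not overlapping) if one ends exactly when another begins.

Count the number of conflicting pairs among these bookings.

5

Sorted by start: A, C, D, B, E, F.
C starts before A ends → A and C overlap.
D starts after A ends; A is clear from here.
D starts after C ends; C is clear from here.
B starts before D ends → D and B overlap.
E starts before D ends → D and E overlap.
F starts exactly when D ends (back-to-back, no overlap).
E starts before B ends → B and E overlap.
F starts after B ends.
F starts before E ends → E and F overlap.
Overlapping pairs: A & C, B & D, B & E, D & E, E & F — 5 in total.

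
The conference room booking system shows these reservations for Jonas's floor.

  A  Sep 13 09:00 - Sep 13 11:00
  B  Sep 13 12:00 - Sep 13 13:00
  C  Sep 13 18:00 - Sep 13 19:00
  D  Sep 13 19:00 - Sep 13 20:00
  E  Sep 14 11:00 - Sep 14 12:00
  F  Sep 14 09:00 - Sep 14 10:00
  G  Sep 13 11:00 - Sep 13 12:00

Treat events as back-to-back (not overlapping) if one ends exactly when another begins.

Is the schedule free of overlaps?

Yes

Sorted by start: A, G, B, C, D, F, E.
G starts exactly when A ends (back-to-back, no overlap); A is clear from here.
B starts exactly when G ends (back-to-back, no overlap); G is clear from here.
C starts after B ends; B is clear from here.
D starts exactly when C ends (back-to-back, no overlap); C is clear from here.
F starts after D ends; D is clear from here.
E starts after F ends.
Every pair is clear; the schedule has no overlaps.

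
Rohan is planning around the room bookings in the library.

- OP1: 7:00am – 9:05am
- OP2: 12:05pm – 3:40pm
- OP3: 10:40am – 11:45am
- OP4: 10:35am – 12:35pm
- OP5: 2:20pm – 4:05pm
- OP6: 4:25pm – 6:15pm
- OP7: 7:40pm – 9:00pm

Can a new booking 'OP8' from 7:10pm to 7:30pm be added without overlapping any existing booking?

OP1: ends 9:05am at or before OP8 starts 7:10pm → clear.
OP4: ends 12:35pm at or before OP8 starts 7:10pm → clear.
OP3: ends 11:45am at or before OP8 starts 7:10pm → clear.
OP2: ends 3:40pm at or before OP8 starts 7:10pm → clear.
OP5: ends 4:05pm at or before OP8 starts 7:10pm → clear.
OP6: ends 6:15pm at or before OP8 starts 7:10pm → clear.
OP7: starts 7:40pm at or after OP8 ends 7:30pm → clear.

Yes — the slot is free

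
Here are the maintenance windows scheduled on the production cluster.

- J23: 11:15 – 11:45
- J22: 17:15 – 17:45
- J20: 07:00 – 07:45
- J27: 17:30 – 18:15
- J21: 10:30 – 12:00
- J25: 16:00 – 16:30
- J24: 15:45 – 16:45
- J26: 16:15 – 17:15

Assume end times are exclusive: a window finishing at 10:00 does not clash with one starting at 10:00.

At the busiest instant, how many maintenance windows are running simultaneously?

Walk through starts and ends in time order (an end at T is processed before a start at T):
07:00 start J20 → 1
07:45 end J20 → 0
10:30 start J21 → 1
11:15 start J23 → 2
11:45 end J23 → 1
12:00 end J21 → 0
15:45 start J24 → 1
16:00 start J25 → 2
16:15 start J26 → 3
16:30 end J25 → 2
16:45 end J24 → 1
17:15 end J26 → 0
17:15 start J22 → 1
17:30 start J27 → 2
17:45 end J22 → 1
18:15 end J27 → 0
Peak is 3, at 16:15 (J24, J25, J26).

3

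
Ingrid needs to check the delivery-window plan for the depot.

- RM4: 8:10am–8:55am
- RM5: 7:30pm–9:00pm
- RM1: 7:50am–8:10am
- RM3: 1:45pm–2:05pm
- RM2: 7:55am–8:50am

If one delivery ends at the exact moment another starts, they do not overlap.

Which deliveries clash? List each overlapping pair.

RM1 & RM2, RM2 & RM4

Two intervals overlap when each starts before the other ends.
Sorted by start: RM1, RM2, RM4, RM3, RM5.
RM2 starts before RM1 ends → RM1 and RM2 overlap.
RM4 starts exactly when RM1 ends (back-to-back, no overlap), so RM1 has no further overlaps.
RM4 starts before RM2 ends → RM2 and RM4 overlap.
RM3 starts after RM2 ends, so RM2 has no further overlaps.
RM3 starts after RM4 ends, so RM4 has no further overlaps.
RM5 starts after RM3 ends.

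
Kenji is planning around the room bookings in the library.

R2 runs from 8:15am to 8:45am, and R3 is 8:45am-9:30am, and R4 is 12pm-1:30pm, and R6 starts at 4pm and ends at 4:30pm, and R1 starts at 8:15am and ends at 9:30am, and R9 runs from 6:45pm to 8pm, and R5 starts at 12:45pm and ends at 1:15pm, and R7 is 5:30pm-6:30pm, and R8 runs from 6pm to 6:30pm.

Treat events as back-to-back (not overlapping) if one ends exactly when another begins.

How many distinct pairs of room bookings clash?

Sorted by start: R1, R2, R3, R4, R5, R6, R7, R8, R9.
R2 starts before R1 ends → R1 and R2 overlap.
R3 starts before R1 ends → R1 and R3 overlap.
R4 starts after R1 ends, so nothing later overlaps R1 either.
R3 starts exactly when R2 ends (back-to-back, no overlap), so nothing later overlaps R2 either.
R4 starts after R3 ends, so nothing later overlaps R3 either.
R5 starts before R4 ends → R4 and R5 overlap.
R6 starts after R4 ends, so nothing later overlaps R4 either.
R6 starts after R5 ends, so nothing later overlaps R5 either.
R7 starts after R6 ends, so nothing later overlaps R6 either.
R8 starts before R7 ends → R7 and R8 overlap.
R9 starts after R7 ends.
R9 starts after R8 ends.
Overlapping pairs: R1 & R2, R1 & R3, R4 & R5, R7 & R8 — 4 in total.

4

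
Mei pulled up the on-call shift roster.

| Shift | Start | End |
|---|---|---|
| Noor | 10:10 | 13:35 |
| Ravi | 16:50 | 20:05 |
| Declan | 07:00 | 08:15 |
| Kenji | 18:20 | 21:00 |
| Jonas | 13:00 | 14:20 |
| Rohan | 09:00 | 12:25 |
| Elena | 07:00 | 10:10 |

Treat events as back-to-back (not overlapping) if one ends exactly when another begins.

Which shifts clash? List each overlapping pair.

Sorted by start: Declan, Elena, Rohan, Noor, Jonas, Ravi, Kenji.
Elena starts before Declan ends → Declan and Elena overlap.
Rohan starts after Declan ends; Declan is clear from here.
Rohan starts before Elena ends → Elena and Rohan overlap.
Noor starts exactly when Elena ends (back-to-back, no overlap); Elena is clear from here.
Noor starts before Rohan ends → Rohan and Noor overlap.
Jonas starts after Rohan ends; Rohan is clear from here.
Jonas starts before Noor ends → Noor and Jonas overlap.
Ravi starts after Noor ends; Noor is clear from here.
Ravi starts after Jonas ends; Jonas is clear from here.
Kenji starts before Ravi ends → Ravi and Kenji overlap.

Declan & Elena, Elena & Rohan, Jonas & Noor, Kenji & Ravi, Noor & Rohan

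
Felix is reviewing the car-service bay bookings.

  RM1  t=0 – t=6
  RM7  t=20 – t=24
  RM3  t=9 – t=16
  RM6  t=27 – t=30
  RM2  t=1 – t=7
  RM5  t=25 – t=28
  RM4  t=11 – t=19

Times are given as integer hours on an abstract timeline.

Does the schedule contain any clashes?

Check each pair: they overlap iff neither finishes before the other starts.
Sorted by start: RM1, RM2, RM3, RM4, RM7, RM5, RM6.
RM2 starts before RM1 ends → RM1 and RM2 overlap.
That's a conflict, so the schedule is not conflict-free.

Yes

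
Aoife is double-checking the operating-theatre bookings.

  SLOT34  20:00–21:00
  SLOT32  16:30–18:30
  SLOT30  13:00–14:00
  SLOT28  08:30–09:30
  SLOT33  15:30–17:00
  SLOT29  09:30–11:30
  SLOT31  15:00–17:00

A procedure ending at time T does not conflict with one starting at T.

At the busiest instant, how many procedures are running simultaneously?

Sweep the timeline, counting +1 at each start and −1 at each end (ends before starts at a tie):
08:30 start SLOT28 → 1
09:30 end SLOT28 → 0
09:30 start SLOT29 → 1
11:30 end SLOT29 → 0
13:00 start SLOT30 → 1
14:00 end SLOT30 → 0
15:00 start SLOT31 → 1
15:30 start SLOT33 → 2
16:30 start SLOT32 → 3
17:00 end SLOT31 → 2
17:00 end SLOT33 → 1
18:30 end SLOT32 → 0
20:00 start SLOT34 → 1
21:00 end SLOT34 → 0
Peak is 3, at 16:30 (SLOT31, SLOT32, SLOT33).

3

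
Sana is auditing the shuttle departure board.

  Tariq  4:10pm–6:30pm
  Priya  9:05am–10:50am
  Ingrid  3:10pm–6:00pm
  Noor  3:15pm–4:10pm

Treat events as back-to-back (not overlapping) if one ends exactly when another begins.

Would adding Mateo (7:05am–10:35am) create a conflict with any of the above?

Priya: starts 9:05am before Mateo ends 10:35am, and ends 10:50am after Mateo starts 7:05am → overlap.
Ingrid: starts 3:10pm at or after Mateo ends 10:35am → clear.
Noor: starts 3:15pm at or after Mateo ends 10:35am → clear.
Tariq: starts 4:10pm at or after Mateo ends 10:35am → clear.
Mateo overlaps Priya.

Yes — it overlaps Priya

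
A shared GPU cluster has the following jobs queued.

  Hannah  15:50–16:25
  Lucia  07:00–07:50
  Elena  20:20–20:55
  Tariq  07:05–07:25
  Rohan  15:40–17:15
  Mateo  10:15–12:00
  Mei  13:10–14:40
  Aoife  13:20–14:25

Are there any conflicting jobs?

Sorted by start: Lucia, Tariq, Mateo, Mei, Aoife, Rohan, Hannah, Elena.
Tariq starts before Lucia ends → Lucia and Tariq overlap.
That's a conflict, so the schedule is not conflict-free.

Yes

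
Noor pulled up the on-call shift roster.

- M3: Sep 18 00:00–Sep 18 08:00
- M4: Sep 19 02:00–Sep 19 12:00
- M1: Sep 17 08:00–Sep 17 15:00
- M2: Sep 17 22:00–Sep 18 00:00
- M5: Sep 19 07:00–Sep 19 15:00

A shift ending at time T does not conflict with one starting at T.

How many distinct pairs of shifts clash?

Sorted by start: M1, M2, M3, M4, M5.
M2 starts after M1 ends, so M1 has no further overlaps.
M3 starts exactly when M2 ends (back-to-back, no overlap), so M2 has no further overlaps.
M4 starts after M3 ends, so M3 has no further overlaps.
M5 starts before M4 ends → M4 and M5 overlap.
Overlapping pairs: M4 & M5 — 1 in total.

1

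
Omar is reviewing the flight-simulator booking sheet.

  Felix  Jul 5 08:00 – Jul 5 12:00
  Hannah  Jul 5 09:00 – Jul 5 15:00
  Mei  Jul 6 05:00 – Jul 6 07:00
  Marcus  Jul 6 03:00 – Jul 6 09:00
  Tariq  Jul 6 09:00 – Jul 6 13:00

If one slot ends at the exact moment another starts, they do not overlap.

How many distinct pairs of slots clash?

Sorted by start: Felix, Hannah, Marcus, Mei, Tariq.
Hannah starts before Felix ends → Felix and Hannah overlap.
Marcus starts after Felix ends — done with Felix.
Marcus starts after Hannah ends — done with Hannah.
Mei starts before Marcus ends → Marcus and Mei overlap.
Tariq starts exactly when Marcus ends (back-to-back, no overlap).
Tariq starts after Mei ends.
Overlapping pairs: Felix & Hannah, Marcus & Mei — 2 in total.

2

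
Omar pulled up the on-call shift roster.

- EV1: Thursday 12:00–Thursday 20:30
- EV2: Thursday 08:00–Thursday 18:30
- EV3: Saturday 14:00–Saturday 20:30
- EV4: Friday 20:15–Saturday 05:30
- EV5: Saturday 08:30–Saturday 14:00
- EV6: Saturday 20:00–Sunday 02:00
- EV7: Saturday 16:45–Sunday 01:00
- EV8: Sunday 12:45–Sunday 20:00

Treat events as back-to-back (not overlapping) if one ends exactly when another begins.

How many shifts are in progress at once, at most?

Sweep the timeline, counting +1 at each start and −1 at each end (ends before starts at a tie):
Thursday 08:00 start EV2 → 1
Thursday 12:00 start EV1 → 2
Thursday 18:30 end EV2 → 1
Thursday 20:30 end EV1 → 0
Friday 20:15 start EV4 → 1
Saturday 05:30 end EV4 → 0
Saturday 08:30 start EV5 → 1
Saturday 14:00 end EV5 → 0
Saturday 14:00 start EV3 → 1
Saturday 16:45 start EV7 → 2
Saturday 20:00 start EV6 → 3
Saturday 20:30 end EV3 → 2
Sunday 01:00 end EV7 → 1
Sunday 02:00 end EV6 → 0
Sunday 12:45 start EV8 → 1
Sunday 20:00 end EV8 → 0
Peak is 3, at Saturday 20:00 (EV3, EV6, EV7).

3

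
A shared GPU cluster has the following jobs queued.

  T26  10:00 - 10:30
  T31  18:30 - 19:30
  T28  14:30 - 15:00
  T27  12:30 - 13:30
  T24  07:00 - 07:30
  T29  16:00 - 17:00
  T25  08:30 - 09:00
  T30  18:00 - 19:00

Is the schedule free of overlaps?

Check each pair: they overlap iff neither finishes before the other starts.
Sorted by start: T24, T25, T26, T27, T28, T29, T30, T31.
T25 starts after T24 ends, so nothing later overlaps T24 either.
T26 starts after T25 ends, so nothing later overlaps T25 either.
T27 starts after T26 ends, so nothing later overlaps T26 either.
T28 starts after T27 ends, so nothing later overlaps T27 either.
T29 starts after T28 ends, so nothing later overlaps T28 either.
T30 starts after T29 ends, so nothing later overlaps T29 either.
T31 starts before T30 ends → T30 and T31 overlap.
That's a conflict, so the schedule is not conflict-free.

No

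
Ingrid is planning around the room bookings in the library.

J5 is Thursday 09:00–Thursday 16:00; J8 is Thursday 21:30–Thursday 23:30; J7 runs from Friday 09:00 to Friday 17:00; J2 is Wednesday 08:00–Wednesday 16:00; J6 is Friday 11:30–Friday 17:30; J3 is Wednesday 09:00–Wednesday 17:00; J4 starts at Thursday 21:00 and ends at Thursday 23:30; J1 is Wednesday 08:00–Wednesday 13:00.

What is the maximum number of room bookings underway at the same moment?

3

Sort all start/end points and keep a running count:
Wednesday 08:00 start J1 → 1
Wednesday 08:00 start J2 → 2
Wednesday 09:00 start J3 → 3
Wednesday 13:00 end J1 → 2
Wednesday 16:00 end J2 → 1
Wednesday 17:00 end J3 → 0
Thursday 09:00 start J5 → 1
Thursday 16:00 end J5 → 0
Thursday 21:00 start J4 → 1
Thursday 21:30 start J8 → 2
Thursday 23:30 end J4 → 1
Thursday 23:30 end J8 → 0
Friday 09:00 start J7 → 1
Friday 11:30 start J6 → 2
Friday 17:00 end J7 → 1
Friday 17:30 end J6 → 0
Peak is 3, at Wednesday 09:00 (J1, J2, J3).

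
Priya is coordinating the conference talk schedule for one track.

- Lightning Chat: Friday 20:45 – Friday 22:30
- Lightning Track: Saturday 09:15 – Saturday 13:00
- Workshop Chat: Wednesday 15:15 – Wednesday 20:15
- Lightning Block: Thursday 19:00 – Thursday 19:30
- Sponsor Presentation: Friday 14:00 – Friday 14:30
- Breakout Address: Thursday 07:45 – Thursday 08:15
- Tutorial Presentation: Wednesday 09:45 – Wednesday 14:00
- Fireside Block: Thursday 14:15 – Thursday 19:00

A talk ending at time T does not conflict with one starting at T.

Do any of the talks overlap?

Sorted by start: Tutorial Presentation, Workshop Chat, Breakout Address, Fireside Block, Lightning Block, Sponsor Presentation, Lightning Chat, Lightning Track.
Workshop Chat starts after Tutorial Presentation ends — done with Tutorial Presentation.
Breakout Address starts after Workshop Chat ends — done with Workshop Chat.
Fireside Block starts after Breakout Address ends — done with Breakout Address.
Lightning Block starts exactly when Fireside Block ends (back-to-back, no overlap) — done with Fireside Block.
Sponsor Presentation starts after Lightning Block ends — done with Lightning Block.
Lightning Chat starts after Sponsor Presentation ends — done with Sponsor Presentation.
Lightning Track starts after Lightning Chat ends.
Every pair is clear; the schedule has no overlaps.

No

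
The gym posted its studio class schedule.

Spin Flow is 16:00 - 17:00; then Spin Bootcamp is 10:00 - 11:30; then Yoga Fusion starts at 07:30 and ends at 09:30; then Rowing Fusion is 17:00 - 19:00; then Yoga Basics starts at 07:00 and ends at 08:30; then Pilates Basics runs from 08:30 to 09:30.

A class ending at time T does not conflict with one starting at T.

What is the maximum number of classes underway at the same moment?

2

Walk through starts and ends in time order (an end at T is processed before a start at T):
07:00 start Yoga Basics → 1
07:30 start Yoga Fusion → 2
08:30 end Yoga Basics → 1
08:30 start Pilates Basics → 2
09:30 end Pilates Basics → 1
09:30 end Yoga Fusion → 0
10:00 start Spin Bootcamp → 1
11:30 end Spin Bootcamp → 0
16:00 start Spin Flow → 1
17:00 end Spin Flow → 0
17:00 start Rowing Fusion → 1
19:00 end Rowing Fusion → 0
Peak is 2, at 07:30 (Yoga Basics, Yoga Fusion).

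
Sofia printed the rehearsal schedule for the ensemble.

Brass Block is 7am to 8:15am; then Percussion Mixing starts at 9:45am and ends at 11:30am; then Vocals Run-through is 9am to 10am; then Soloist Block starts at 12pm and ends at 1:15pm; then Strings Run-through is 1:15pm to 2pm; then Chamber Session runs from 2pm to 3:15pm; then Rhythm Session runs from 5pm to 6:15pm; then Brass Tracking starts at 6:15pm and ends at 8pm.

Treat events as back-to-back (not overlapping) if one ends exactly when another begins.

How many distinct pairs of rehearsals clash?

1

Sorted by start: Brass Block, Vocals Run-through, Percussion Mixing, Soloist Block, Strings Run-through, Chamber Session, Rhythm Session, Brass Tracking.
Vocals Run-through starts after Brass Block ends, so Brass Block has no further overlaps.
Percussion Mixing starts before Vocals Run-through ends → Vocals Run-through and Percussion Mixing overlap.
Soloist Block starts after Vocals Run-through ends, so Vocals Run-through has no further overlaps.
Soloist Block starts after Percussion Mixing ends, so Percussion Mixing has no further overlaps.
Strings Run-through starts exactly when Soloist Block ends (back-to-back, no overlap), so Soloist Block has no further overlaps.
Chamber Session starts exactly when Strings Run-through ends (back-to-back, no overlap), so Strings Run-through has no further overlaps.
Rhythm Session starts after Chamber Session ends, so Chamber Session has no further overlaps.
Brass Tracking starts exactly when Rhythm Session ends (back-to-back, no overlap).
Overlapping pairs: Percussion Mixing & Vocals Run-through — 1 in total.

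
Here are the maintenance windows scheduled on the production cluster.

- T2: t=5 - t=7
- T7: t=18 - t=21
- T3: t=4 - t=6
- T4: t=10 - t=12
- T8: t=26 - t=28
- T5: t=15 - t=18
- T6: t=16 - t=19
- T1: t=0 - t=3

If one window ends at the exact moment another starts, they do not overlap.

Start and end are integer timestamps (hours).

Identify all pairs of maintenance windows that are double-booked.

Sorted by start: T1, T3, T2, T4, T5, T6, T7, T8.
T3 starts after T1 ends — done with T1.
T2 starts before T3 ends → T3 and T2 overlap.
T4 starts after T3 ends — done with T3.
T4 starts after T2 ends — done with T2.
T5 starts after T4 ends — done with T4.
T6 starts before T5 ends → T5 and T6 overlap.
T7 starts exactly when T5 ends (back-to-back, no overlap) — done with T5.
T7 starts before T6 ends → T6 and T7 overlap.
T8 starts after T6 ends.
T8 starts after T7 ends.

T2 & T3, T5 & T6, T6 & T7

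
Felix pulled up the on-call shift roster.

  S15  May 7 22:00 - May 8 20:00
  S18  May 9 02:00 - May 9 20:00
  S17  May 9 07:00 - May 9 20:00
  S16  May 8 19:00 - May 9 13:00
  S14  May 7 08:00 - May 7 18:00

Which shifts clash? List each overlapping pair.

Sorted by start: S14, S15, S16, S18, S17.
S15 starts after S14 ends, so S14 has no further overlaps.
S16 starts before S15 ends → S15 and S16 overlap.
S18 starts after S15 ends, so S15 has no further overlaps.
S18 starts before S16 ends → S16 and S18 overlap.
S17 starts before S16 ends → S16 and S17 overlap.
S17 starts before S18 ends → S18 and S17 overlap.

S15 & S16, S16 & S17, S16 & S18, S17 & S18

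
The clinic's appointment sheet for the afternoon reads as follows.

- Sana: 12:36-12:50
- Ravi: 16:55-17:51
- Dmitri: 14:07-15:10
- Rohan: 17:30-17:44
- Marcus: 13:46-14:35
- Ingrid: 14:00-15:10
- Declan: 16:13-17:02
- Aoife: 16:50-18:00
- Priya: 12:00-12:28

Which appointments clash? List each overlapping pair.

Aoife & Declan, Aoife & Ravi, Aoife & Rohan, Declan & Ravi, Dmitri & Ingrid, Dmitri & Marcus, Ingrid & Marcus, Ravi & Rohan

Check each pair: they overlap iff neither finishes before the other starts.
Sorted by start: Priya, Sana, Marcus, Ingrid, Dmitri, Declan, Aoife, Ravi, Rohan.
Sana starts after Priya ends; Priya is clear from here.
Marcus starts after Sana ends; Sana is clear from here.
Ingrid starts before Marcus ends → Marcus and Ingrid overlap.
Dmitri starts before Marcus ends → Marcus and Dmitri overlap.
Declan starts after Marcus ends; Marcus is clear from here.
Dmitri starts before Ingrid ends → Ingrid and Dmitri overlap.
Declan starts after Ingrid ends; Ingrid is clear from here.
Declan starts after Dmitri ends; Dmitri is clear from here.
Aoife starts before Declan ends → Declan and Aoife overlap.
Ravi starts before Declan ends → Declan and Ravi overlap.
Rohan starts after Declan ends.
Ravi starts before Aoife ends → Aoife and Ravi overlap.
Rohan starts before Aoife ends → Aoife and Rohan overlap.
Rohan starts before Ravi ends → Ravi and Rohan overlap.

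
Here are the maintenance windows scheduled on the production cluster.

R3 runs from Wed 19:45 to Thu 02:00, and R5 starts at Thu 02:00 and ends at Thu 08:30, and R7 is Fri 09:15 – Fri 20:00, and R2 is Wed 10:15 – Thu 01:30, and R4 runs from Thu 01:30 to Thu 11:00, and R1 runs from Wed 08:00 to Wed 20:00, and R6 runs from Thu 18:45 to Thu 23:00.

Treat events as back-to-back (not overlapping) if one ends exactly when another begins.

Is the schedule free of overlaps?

Two intervals overlap when each starts before the other ends.
Sorted by start: R1, R2, R3, R4, R5, R6, R7.
R2 starts before R1 ends → R1 and R2 overlap.
That's a conflict, so the schedule is not conflict-free.

No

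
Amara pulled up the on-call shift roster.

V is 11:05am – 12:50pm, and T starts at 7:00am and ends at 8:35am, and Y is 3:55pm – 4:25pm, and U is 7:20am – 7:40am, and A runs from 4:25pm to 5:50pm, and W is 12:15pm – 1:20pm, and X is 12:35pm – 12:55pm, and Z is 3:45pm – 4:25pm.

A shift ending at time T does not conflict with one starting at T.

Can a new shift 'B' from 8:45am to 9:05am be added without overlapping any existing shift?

Yes — the slot is free

T: ends 8:35am at or before B starts 8:45am → clear.
U: ends 7:40am at or before B starts 8:45am → clear.
V: starts 11:05am at or after B ends 9:05am → clear.
W: starts 12:15pm at or after B ends 9:05am → clear.
X: starts 12:35pm at or after B ends 9:05am → clear.
Z: starts 3:45pm at or after B ends 9:05am → clear.
Y: starts 3:55pm at or after B ends 9:05am → clear.
A: starts 4:25pm at or after B ends 9:05am → clear.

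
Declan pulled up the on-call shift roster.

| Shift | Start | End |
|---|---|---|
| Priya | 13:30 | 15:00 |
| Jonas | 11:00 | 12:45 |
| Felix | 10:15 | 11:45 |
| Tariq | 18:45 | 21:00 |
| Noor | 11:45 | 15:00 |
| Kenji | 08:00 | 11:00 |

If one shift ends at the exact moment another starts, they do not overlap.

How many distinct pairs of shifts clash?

Check each pair: they overlap iff neither finishes before the other starts.
Sorted by start: Kenji, Felix, Jonas, Noor, Priya, Tariq.
Felix starts before Kenji ends → Kenji and Felix overlap.
Jonas starts exactly when Kenji ends (back-to-back, no overlap), so Kenji has no further overlaps.
Jonas starts before Felix ends → Felix and Jonas overlap.
Noor starts exactly when Felix ends (back-to-back, no overlap), so Felix has no further overlaps.
Noor starts before Jonas ends → Jonas and Noor overlap.
Priya starts after Jonas ends, so Jonas has no further overlaps.
Priya starts before Noor ends → Noor and Priya overlap.
Tariq starts after Noor ends.
Tariq starts after Priya ends.
Overlapping pairs: Felix & Jonas, Felix & Kenji, Jonas & Noor, Noor & Priya — 4 in total.

4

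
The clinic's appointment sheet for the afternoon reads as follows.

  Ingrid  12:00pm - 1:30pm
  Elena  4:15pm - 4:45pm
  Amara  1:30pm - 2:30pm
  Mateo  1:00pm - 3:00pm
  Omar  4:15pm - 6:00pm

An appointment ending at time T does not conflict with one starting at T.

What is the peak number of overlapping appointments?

2

Sort all start/end points and keep a running count:
12:00pm start Ingrid → 1
1:00pm start Mateo → 2
1:30pm end Ingrid → 1
1:30pm start Amara → 2
2:30pm end Amara → 1
3:00pm end Mateo → 0
4:15pm start Elena → 1
4:15pm start Omar → 2
4:45pm end Elena → 1
6:00pm end Omar → 0
Peak is 2, at 1:00pm (Ingrid, Mateo).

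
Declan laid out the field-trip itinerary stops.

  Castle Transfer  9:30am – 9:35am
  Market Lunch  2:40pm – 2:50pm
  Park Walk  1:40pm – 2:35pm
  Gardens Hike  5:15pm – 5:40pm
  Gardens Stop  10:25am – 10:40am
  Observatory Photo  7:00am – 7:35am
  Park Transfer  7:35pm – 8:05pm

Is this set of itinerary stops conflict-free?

Check each pair: they overlap iff neither finishes before the other starts.
Sorted by start: Observatory Photo, Castle Transfer, Gardens Stop, Park Walk, Market Lunch, Gardens Hike, Park Transfer.
Castle Transfer starts after Observatory Photo ends — done with Observatory Photo.
Gardens Stop starts after Castle Transfer ends — done with Castle Transfer.
Park Walk starts after Gardens Stop ends — done with Gardens Stop.
Market Lunch starts after Park Walk ends — done with Park Walk.
Gardens Hike starts after Market Lunch ends — done with Market Lunch.
Park Transfer starts after Gardens Hike ends.
Every pair is clear; the schedule has no overlaps.

Yes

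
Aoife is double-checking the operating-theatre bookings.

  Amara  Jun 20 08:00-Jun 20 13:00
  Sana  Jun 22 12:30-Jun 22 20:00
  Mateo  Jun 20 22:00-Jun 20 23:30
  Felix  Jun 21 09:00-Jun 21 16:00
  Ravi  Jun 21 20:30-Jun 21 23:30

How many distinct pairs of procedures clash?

0

Sorted by start: Amara, Mateo, Felix, Ravi, Sana.
Mateo starts after Amara ends, so Amara has no further overlaps.
Felix starts after Mateo ends, so Mateo has no further overlaps.
Ravi starts after Felix ends, so Felix has no further overlaps.
Sana starts after Ravi ends.
No pair overlaps.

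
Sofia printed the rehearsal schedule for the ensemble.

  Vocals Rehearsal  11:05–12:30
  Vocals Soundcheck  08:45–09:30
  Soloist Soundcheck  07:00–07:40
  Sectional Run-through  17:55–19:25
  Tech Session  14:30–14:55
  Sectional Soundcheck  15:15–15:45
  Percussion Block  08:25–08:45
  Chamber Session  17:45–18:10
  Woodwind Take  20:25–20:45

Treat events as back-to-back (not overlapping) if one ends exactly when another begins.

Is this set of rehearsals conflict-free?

Check each pair: they overlap iff neither finishes before the other starts.
Sorted by start: Soloist Soundcheck, Percussion Block, Vocals Soundcheck, Vocals Rehearsal, Tech Session, Sectional Soundcheck, Chamber Session, Sectional Run-through, Woodwind Take.
Percussion Block starts after Soloist Soundcheck ends, so nothing later overlaps Soloist Soundcheck either.
Vocals Soundcheck starts exactly when Percussion Block ends (back-to-back, no overlap), so nothing later overlaps Percussion Block either.
Vocals Rehearsal starts after Vocals Soundcheck ends, so nothing later overlaps Vocals Soundcheck either.
Tech Session starts after Vocals Rehearsal ends, so nothing later overlaps Vocals Rehearsal either.
Sectional Soundcheck starts after Tech Session ends, so nothing later overlaps Tech Session either.
Chamber Session starts after Sectional Soundcheck ends, so nothing later overlaps Sectional Soundcheck either.
Sectional Run-through starts before Chamber Session ends → Chamber Session and Sectional Run-through overlap.
That's a conflict, so the schedule is not conflict-free.

No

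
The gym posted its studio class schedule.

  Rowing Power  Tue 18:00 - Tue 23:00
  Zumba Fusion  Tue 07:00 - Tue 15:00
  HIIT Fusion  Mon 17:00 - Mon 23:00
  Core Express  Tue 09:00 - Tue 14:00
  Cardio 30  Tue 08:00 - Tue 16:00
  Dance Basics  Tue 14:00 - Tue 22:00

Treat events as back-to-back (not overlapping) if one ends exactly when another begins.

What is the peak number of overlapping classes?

3

Walk through starts and ends in time order (an end at T is processed before a start at T):
Mon 17:00 start HIIT Fusion → 1
Mon 23:00 end HIIT Fusion → 0
Tue 07:00 start Zumba Fusion → 1
Tue 08:00 start Cardio 30 → 2
Tue 09:00 start Core Express → 3
Tue 14:00 end Core Express → 2
Tue 14:00 start Dance Basics → 3
Tue 15:00 end Zumba Fusion → 2
Tue 16:00 end Cardio 30 → 1
Tue 18:00 start Rowing Power → 2
Tue 22:00 end Dance Basics → 1
Tue 23:00 end Rowing Power → 0
Peak is 3, at Tue 09:00 (Cardio 30, Core Express, Zumba Fusion).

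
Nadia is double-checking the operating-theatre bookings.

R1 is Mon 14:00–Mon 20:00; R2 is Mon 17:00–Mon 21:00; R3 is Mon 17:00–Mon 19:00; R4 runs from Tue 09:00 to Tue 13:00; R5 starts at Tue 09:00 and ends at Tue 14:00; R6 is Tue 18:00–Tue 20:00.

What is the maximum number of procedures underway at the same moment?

3

Sweep the timeline, counting +1 at each start and −1 at each end (ends before starts at a tie):
Mon 14:00 start R1 → 1
Mon 17:00 start R2 → 2
Mon 17:00 start R3 → 3
Mon 19:00 end R3 → 2
Mon 20:00 end R1 → 1
Mon 21:00 end R2 → 0
Tue 09:00 start R4 → 1
Tue 09:00 start R5 → 2
Tue 13:00 end R4 → 1
Tue 14:00 end R5 → 0
Tue 18:00 start R6 → 1
Tue 20:00 end R6 → 0
Peak is 3, at Mon 17:00 (R1, R2, R3).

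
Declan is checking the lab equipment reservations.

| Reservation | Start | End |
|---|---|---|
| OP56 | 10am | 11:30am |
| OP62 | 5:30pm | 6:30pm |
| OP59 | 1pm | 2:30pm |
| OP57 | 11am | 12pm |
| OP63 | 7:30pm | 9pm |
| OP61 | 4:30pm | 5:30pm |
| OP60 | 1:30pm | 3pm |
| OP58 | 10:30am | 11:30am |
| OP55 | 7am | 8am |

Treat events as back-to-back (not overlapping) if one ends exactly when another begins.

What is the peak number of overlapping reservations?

Sweep the timeline, counting +1 at each start and −1 at each end (ends before starts at a tie):
7am start OP55 → 1
8am end OP55 → 0
10am start OP56 → 1
10:30am start OP58 → 2
11am start OP57 → 3
11:30am end OP56 → 2
11:30am end OP58 → 1
12pm end OP57 → 0
1pm start OP59 → 1
1:30pm start OP60 → 2
2:30pm end OP59 → 1
3pm end OP60 → 0
4:30pm start OP61 → 1
5:30pm end OP61 → 0
5:30pm start OP62 → 1
6:30pm end OP62 → 0
7:30pm start OP63 → 1
9pm end OP63 → 0
Peak is 3, at 11am (OP56, OP57, OP58).

3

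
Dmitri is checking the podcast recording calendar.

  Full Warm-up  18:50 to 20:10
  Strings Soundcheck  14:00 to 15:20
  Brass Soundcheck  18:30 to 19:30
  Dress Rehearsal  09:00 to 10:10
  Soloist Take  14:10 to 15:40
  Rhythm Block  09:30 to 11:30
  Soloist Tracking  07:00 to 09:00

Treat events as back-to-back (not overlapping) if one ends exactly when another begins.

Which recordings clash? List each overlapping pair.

Two intervals overlap when each starts before the other ends.
Sorted by start: Soloist Tracking, Dress Rehearsal, Rhythm Block, Strings Soundcheck, Soloist Take, Brass Soundcheck, Full Warm-up.
Dress Rehearsal starts exactly when Soloist Tracking ends (back-to-back, no overlap) — done with Soloist Tracking.
Rhythm Block starts before Dress Rehearsal ends → Dress Rehearsal and Rhythm Block overlap.
Strings Soundcheck starts after Dress Rehearsal ends — done with Dress Rehearsal.
Strings Soundcheck starts after Rhythm Block ends — done with Rhythm Block.
Soloist Take starts before Strings Soundcheck ends → Strings Soundcheck and Soloist Take overlap.
Brass Soundcheck starts after Strings Soundcheck ends — done with Strings Soundcheck.
Brass Soundcheck starts after Soloist Take ends — done with Soloist Take.
Full Warm-up starts before Brass Soundcheck ends → Brass Soundcheck and Full Warm-up overlap.

Brass Soundcheck & Full Warm-up, Dress Rehearsal & Rhythm Block, Soloist Take & Strings Soundcheck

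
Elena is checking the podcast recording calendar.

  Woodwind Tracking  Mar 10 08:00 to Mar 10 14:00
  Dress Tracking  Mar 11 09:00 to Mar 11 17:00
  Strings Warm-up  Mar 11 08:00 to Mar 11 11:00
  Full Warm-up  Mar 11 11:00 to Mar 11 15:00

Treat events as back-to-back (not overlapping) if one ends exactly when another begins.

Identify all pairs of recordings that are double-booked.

Sorted by start: Woodwind Tracking, Strings Warm-up, Dress Tracking, Full Warm-up.
Strings Warm-up starts after Woodwind Tracking ends, so Woodwind Tracking has no further overlaps.
Dress Tracking starts before Strings Warm-up ends → Strings Warm-up and Dress Tracking overlap.
Full Warm-up starts exactly when Strings Warm-up ends (back-to-back, no overlap).
Full Warm-up starts before Dress Tracking ends → Dress Tracking and Full Warm-up overlap.

Dress Tracking & Full Warm-up, Dress Tracking & Strings Warm-up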